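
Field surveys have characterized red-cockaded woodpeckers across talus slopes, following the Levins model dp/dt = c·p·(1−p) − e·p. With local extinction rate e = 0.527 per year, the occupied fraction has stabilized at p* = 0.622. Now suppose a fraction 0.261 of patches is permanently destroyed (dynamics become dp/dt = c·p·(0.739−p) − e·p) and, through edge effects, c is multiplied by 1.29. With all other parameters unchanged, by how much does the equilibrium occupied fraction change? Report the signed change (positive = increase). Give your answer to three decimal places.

-0.176

Balance c(1−p*) = e gives c = e/(1 − 0.62200) = 0.527/0.37800 = 1.39418.
New p* = 0.739 − e/c = 0.739 − 0.52700/1.79849 = 0.44598.
Δp* = 0.44598 − 0.62200 = -0.17602.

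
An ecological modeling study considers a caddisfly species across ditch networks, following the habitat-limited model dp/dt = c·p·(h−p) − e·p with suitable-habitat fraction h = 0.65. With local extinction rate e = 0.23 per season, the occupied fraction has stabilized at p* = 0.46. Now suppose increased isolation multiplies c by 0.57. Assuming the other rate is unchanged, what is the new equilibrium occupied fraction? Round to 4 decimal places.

0.3167

Balance c(h−p*) = e gives c = e/(0.65 − 0.46000) = 0.23/0.19000 = 1.21053.
New p* = 0.65 − e/c = 0.65 − 0.23000/0.69000 = 0.31667.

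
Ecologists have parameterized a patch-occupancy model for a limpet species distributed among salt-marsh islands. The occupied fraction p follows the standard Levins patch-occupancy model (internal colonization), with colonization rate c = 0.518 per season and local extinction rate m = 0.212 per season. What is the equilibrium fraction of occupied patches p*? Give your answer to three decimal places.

0.591

At equilibrium, colonization balances extinction: c·p*·(1−p*) = m·p*.
So p* = 1 − m/c = 1 − 0.212/0.518 = 1 − 0.4093 = 0.5907.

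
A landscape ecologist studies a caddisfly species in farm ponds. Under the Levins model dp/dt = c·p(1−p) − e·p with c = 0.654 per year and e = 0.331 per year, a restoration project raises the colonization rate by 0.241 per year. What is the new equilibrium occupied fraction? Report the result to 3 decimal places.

Before: p* = 1 − 0.331/0.654 = 0.4939.
After the change, c = 0.895, e = 0.331, so p* = 1 − 0.331/0.895 = 0.6302.

0.630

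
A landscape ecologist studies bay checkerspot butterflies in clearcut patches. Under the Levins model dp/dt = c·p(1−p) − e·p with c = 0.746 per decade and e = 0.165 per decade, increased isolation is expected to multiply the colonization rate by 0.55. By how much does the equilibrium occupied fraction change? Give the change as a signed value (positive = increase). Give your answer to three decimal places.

Before: p* = 1 − 0.165/0.746 = 0.7788.
After the change, c = 0.4103, e = 0.165, so p* = 1 − 0.165/0.4103 = 0.5979.
Δp* = 0.5979 − 0.7788 = -0.1810.

-0.181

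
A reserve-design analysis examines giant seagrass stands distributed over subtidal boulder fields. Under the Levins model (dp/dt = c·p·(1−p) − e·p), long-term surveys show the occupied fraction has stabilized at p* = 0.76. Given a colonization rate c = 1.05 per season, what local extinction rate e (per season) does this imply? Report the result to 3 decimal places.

At equilibrium c(1−p*) = e.
e = 1.05 × (1 − 0.76) = 1.05 × 0.2400 = 0.2520.

0.252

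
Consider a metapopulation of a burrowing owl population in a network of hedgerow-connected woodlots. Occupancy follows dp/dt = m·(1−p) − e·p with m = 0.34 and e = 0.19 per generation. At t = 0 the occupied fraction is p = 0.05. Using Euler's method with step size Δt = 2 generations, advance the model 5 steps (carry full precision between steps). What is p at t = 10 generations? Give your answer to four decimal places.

Update rule: p ← p + [m·(1−p) − e·p]·Δt with Δt = 2.
t = 2: p = 0.05000 + (+0.62700) = 0.67700
t = 4: p = 0.67700 + (-0.03762) = 0.63938
t = 6: p = 0.63938 + (+0.00226) = 0.64164
t = 8: p = 0.64164 + (-0.00014) = 0.64150
t = 10: p = 0.64150 + (+0.00001) = 0.64151

0.6415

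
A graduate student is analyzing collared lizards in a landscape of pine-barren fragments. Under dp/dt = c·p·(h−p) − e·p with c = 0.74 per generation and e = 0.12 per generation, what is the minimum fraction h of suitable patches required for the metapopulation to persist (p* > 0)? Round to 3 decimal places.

p* = h − e/c is positive only when h > e/c.
h_min = e/c = 0.12/0.74 = 0.1622.

0.162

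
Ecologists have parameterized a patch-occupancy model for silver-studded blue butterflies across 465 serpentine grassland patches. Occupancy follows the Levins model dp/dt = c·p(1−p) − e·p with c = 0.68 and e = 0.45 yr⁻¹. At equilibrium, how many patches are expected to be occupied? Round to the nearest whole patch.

157

p* = 1 − e/c = 1 − 0.45/0.68 = 0.3382.
Expected occupied patches = N × p* = 465 × 0.3382 = 157.28 ≈ 157.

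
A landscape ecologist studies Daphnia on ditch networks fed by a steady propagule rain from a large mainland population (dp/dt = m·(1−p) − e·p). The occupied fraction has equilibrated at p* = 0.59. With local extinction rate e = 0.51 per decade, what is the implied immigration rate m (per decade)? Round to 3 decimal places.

At equilibrium m(1−p*) = e·p*, so m = e·p*/(1−p*).
m = 0.51 × 0.59 / 0.4100 = 0.3009/0.4100 = 0.7339.

0.734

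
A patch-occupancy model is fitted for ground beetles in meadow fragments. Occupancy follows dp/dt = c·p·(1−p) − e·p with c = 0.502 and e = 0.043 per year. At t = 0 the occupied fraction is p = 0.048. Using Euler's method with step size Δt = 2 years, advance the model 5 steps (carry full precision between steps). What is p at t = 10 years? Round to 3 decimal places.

0.678

Update rule: p ← p + [c·p·(1−p) − e·p]·Δt with Δt = 2.
  1  |  dp/dt·Δt = +0.041751  |  p_1 = 0.089751
  2  |  dp/dt·Δt = +0.074304  |  p_2 = 0.164055
  3  |  dp/dt·Δt = +0.123581  |  p_3 = 0.287635
  4  |  dp/dt·Δt = +0.180984  |  p_4 = 0.468619
  5  |  dp/dt·Δt = +0.209710  |  p_5 = 0.678329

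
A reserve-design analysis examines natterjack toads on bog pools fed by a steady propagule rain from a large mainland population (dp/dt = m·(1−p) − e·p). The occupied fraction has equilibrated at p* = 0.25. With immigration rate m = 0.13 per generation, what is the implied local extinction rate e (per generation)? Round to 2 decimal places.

0.39

At equilibrium m(1−p*) = e·p*, so e = m(1−p*)/p*.
e = 0.13 × 0.7500 / 0.25 = 0.3900.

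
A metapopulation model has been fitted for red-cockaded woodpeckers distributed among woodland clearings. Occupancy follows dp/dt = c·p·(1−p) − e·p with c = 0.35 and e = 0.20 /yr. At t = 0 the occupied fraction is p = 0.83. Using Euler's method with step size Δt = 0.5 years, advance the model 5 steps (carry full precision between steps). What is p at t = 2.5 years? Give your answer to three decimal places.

Update rule: p ← p + [c·p·(1−p) − e·p]·Δt with Δt = 0.5.
t = 0.5: p = 0.83000 + (-0.05831) = 0.77169
t = 1: p = 0.77169 + (-0.04634) = 0.72536
t = 1.5: p = 0.72536 + (-0.03767) = 0.68768
t = 2: p = 0.68768 + (-0.03118) = 0.65650
t = 2.5: p = 0.65650 + (-0.02619) = 0.63031

0.630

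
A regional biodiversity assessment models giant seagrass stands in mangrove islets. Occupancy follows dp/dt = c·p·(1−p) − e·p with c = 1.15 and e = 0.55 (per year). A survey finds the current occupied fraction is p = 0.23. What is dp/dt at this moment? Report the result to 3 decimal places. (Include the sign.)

Colonization term: c·p·(1−p) = 1.15×0.23×0.7700 = 0.20367.
Extinction term: e·p = 0.12650.
dp/dt = 0.20367 − 0.12650 = 0.07716.

0.077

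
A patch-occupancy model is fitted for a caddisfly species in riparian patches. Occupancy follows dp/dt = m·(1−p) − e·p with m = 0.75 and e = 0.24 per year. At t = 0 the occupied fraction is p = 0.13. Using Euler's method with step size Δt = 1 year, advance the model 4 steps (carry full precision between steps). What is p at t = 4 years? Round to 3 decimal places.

0.758

Update rule: p ← p + [m·(1−p) − e·p]·Δt with Δt = 1.
t = 1: p = 0.13000 + (+0.62130) = 0.75130
t = 2: p = 0.75130 + (+0.00621) = 0.75751
t = 3: p = 0.75751 + (+0.00006) = 0.75758
t = 4: p = 0.75758 + (+0.00000) = 0.75758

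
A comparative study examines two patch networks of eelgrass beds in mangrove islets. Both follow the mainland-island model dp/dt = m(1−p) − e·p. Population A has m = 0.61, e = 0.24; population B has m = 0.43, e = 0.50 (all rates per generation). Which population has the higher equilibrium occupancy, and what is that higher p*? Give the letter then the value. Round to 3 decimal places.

A: p*_A = m/(m+e) = 0.61/0.8500 = 0.7176.
B: p*_B = 0.43/0.9300 = 0.4624.
A is higher at 0.7176.

A, 0.718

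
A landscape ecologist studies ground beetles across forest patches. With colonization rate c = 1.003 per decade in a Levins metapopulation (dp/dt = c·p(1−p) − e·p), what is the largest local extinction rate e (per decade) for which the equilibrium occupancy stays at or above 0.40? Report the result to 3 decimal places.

1 − e/c ≥ 0.40 ⇒ e ≤ c(1 − 0.40) = 1.003 × 0.6000.
e_max = 0.6018.

0.602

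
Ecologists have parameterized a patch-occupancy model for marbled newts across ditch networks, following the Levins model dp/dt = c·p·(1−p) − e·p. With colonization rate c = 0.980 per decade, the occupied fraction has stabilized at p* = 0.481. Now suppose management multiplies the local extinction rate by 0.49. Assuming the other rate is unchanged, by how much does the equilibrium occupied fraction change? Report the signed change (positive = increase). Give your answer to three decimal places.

0.265

Balance c(1−p*) = e gives e = 0.980×(1 − 0.48100) = 0.50862.
New p* = 1 − e/c = 1 − 0.24922/0.98000 = 0.74569.
Δp* = 0.74569 − 0.48100 = +0.26469.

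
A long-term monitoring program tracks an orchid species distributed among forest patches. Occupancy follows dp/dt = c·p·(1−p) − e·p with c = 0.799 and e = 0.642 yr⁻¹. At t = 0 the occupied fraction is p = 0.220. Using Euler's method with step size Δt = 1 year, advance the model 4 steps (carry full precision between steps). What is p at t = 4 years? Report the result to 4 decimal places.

0.2076

Update rule: p ← p + [c·p·(1−p) − e·p]·Δt with Δt = 1.
step 1: Δp = -0.00413, p = 0.21587
step 2: Δp = -0.00334, p = 0.21253
step 3: Δp = -0.00272, p = 0.20980
step 4: Δp = -0.00223, p = 0.20757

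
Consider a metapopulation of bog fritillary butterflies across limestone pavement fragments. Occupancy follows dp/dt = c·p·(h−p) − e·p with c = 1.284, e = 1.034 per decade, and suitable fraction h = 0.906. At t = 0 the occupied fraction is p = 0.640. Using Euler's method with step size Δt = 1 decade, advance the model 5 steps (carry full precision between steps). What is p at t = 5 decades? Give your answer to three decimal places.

Update rule: p ← p + [c·p·(h−p) − e·p]·Δt with Δt = 1.
t = 1: p = 0.64000 + (-0.44317) = 0.19683
t = 2: p = 0.19683 + (-0.02429) = 0.17253
t = 3: p = 0.17253 + (-0.01591) = 0.15662
t = 4: p = 0.15662 + (-0.01125) = 0.14538
t = 5: p = 0.14538 + (-0.00834) = 0.13704

0.137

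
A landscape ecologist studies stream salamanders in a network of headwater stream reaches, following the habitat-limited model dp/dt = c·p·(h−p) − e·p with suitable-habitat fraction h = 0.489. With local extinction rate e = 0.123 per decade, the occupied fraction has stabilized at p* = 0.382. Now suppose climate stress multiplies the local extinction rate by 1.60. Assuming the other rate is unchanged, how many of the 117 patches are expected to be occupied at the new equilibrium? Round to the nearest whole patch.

Balance c(h−p*) = e gives c = e/(0.489 − 0.38200) = 0.123/0.10700 = 1.14953.
New p* = 0.489 − e/c = 0.489 − 0.19680/1.14953 = 0.31780.
Expected occupied = 117 × 0.31780 = 37.18 ≈ 37.

37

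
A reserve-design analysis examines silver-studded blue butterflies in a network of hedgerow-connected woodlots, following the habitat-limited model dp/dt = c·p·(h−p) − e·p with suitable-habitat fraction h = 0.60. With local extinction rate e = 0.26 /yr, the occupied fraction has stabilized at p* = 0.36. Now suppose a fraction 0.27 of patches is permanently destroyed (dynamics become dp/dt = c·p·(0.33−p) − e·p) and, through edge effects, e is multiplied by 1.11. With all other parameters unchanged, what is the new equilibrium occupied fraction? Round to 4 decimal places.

Balance c(h−p*) = e gives c = e/(0.6 − 0.36000) = 0.26/0.24000 = 1.08333.
New p* = 0.33 − e/c = 0.33 − 0.28860/1.08333 = 0.06360.

0.0636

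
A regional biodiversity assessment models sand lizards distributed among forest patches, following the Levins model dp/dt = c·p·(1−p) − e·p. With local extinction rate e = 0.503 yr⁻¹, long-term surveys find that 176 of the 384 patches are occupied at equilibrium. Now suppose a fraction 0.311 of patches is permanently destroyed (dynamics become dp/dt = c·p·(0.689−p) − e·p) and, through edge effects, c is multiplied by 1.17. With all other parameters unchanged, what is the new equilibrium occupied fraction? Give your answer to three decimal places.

Observed p* = 176/384 = 0.45833.
Balance c(1−p*) = e gives c = e/(1 − 0.45833) = 0.503/0.54167 = 0.92861.
New p* = 0.689 − e/c = 0.689 − 0.50300/1.08647 = 0.22603.

0.226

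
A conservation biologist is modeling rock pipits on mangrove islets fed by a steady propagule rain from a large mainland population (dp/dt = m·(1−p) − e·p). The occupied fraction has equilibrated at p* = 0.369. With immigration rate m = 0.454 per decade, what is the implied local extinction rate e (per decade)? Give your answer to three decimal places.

0.776

At equilibrium m(1−p*) = e·p*, so e = m(1−p*)/p*.
e = 0.454 × 0.6310 / 0.369 = 0.7764.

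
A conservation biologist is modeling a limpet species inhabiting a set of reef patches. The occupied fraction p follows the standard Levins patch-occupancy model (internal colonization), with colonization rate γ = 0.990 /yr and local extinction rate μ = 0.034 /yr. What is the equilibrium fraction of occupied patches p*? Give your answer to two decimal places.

0.97

Setting dp/dt = 0 and dividing through by p* gives γ·(1−p*) = μ.
So p* = 1 − μ/γ = 1 − 0.034/0.990 = 1 − 0.0343 = 0.9657.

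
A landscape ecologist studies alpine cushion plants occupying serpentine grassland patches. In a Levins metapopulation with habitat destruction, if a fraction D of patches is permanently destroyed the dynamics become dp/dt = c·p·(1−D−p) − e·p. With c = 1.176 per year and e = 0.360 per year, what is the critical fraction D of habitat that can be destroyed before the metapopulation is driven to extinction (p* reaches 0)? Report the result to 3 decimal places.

0.694

The nontrivial equilibrium is p* = (1−D) − e/c; extinction occurs when this hits zero.
So D_crit = 1 − e/c = 1 − 0.360/1.176 = 1 − 0.3061 = 0.6939.
This equals the undisturbed p*, a classic result of Lande's extension.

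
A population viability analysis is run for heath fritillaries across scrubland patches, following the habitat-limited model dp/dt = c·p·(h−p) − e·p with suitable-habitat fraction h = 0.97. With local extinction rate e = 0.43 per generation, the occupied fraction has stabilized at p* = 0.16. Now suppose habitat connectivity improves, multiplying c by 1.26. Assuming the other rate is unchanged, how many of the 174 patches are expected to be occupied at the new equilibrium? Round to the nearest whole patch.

Balance c(h−p*) = e gives c = e/(0.97 − 0.16000) = 0.43/0.81000 = 0.53086.
New p* = 0.97 − e/c = 0.97 − 0.43000/0.66888 = 0.32713.
Expected occupied = 174 × 0.32713 = 56.92 ≈ 57.

57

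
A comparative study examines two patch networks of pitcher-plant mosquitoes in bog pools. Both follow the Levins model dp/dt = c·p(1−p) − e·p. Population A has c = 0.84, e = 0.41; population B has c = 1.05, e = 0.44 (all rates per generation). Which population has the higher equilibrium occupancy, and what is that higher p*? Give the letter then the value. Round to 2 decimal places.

A: p*_A = 1 − 0.41/0.84 = 0.5119.
B: p*_B = 1 − 0.44/1.05 = 0.5810.
B is higher at 0.5810.

B, 0.58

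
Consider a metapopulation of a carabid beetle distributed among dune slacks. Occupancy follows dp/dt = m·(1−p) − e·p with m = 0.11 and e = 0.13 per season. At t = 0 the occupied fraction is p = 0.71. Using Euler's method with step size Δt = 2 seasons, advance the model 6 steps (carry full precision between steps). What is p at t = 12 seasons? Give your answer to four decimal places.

Update rule: p ← p + [m·(1−p) − e·p]·Δt with Δt = 2.
t = 2: p = 0.71000 + (-0.12080) = 0.58920
t = 4: p = 0.58920 + (-0.06282) = 0.52638
t = 6: p = 0.52638 + (-0.03266) = 0.49372
t = 8: p = 0.49372 + (-0.01699) = 0.47673
t = 10: p = 0.47673 + (-0.00883) = 0.46790
t = 12: p = 0.46790 + (-0.00459) = 0.46331

0.4633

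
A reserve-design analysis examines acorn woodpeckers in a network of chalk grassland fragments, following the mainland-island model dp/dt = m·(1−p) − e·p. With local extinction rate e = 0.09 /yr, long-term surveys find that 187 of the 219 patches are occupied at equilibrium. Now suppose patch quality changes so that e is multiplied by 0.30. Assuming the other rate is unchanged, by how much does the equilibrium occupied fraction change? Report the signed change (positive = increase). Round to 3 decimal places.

Observed p* = 187/219 = 0.85388.
Balance m(1−p*) = e·p* gives m = e·p*/(1−p*) = 0.09×0.85388/0.14612 = 0.52593.
New p* = m/(m+e) = 0.52593/(0.52593+0.02700) = 0.95117.
Δp* = 0.95117 − 0.85388 = +0.09729.

0.097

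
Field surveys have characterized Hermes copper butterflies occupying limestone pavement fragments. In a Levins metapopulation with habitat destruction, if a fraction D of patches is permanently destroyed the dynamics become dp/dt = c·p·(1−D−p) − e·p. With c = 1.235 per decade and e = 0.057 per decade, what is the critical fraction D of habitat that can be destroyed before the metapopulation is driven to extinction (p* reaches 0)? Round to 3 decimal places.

0.954

The nontrivial equilibrium is p* = (1−D) − e/c; extinction occurs when this hits zero.
So D_crit = 1 − e/c = 1 − 0.057/1.235 = 1 − 0.0462 = 0.9538.
Note this equals the original equilibrium occupancy — the Levins extinction-debt result.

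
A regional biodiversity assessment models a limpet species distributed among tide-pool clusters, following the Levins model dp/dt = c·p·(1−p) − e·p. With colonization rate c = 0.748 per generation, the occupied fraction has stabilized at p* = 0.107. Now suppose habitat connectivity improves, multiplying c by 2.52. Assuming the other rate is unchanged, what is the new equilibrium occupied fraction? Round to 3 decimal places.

0.646

Balance c(1−p*) = e gives e = 0.748×(1 − 0.10700) = 0.66796.
New p* = 1 − e/c = 1 − 0.66796/1.88496 = 0.64564.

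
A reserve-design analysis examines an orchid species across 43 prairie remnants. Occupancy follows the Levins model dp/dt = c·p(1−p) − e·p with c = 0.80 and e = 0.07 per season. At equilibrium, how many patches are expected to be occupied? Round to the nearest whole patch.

p* = 1 − e/c = 1 − 0.07/0.80 = 0.9125.
Expected occupied patches = N × p* = 43 × 0.9125 = 39.24 ≈ 39.

39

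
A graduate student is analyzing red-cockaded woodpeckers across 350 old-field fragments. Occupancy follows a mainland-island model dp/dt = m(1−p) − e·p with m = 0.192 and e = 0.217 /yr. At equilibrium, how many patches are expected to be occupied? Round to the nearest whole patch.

p* = m/(m+e) = 0.192/0.4090 = 0.4694.
Expected occupied patches = N × p* = 350 × 0.4694 = 164.30 ≈ 164.

164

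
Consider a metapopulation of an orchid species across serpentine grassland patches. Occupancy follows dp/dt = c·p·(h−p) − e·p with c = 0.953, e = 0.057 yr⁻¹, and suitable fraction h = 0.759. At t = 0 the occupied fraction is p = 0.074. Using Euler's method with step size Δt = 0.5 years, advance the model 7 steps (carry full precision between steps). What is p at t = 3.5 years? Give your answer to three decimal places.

0.356

Update rule: p ← p + [c·p·(h−p) − e·p]·Δt with Δt = 0.5.
step 1: Δp = +0.02204, p = 0.09604
step 2: Δp = +0.02760, p = 0.12365
step 3: Δp = +0.03391, p = 0.15756
step 4: Δp = +0.04066, p = 0.19822
step 5: Δp = +0.04732, p = 0.24554
step 6: Δp = +0.05308, p = 0.29862
step 7: Δp = +0.05700, p = 0.35561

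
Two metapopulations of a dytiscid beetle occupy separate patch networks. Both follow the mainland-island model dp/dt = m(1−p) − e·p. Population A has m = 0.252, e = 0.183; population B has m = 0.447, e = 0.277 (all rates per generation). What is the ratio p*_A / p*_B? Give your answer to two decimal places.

A: p*_A = m/(m+e) = 0.252/0.4350 = 0.5793.
B: p*_B = 0.447/0.7240 = 0.6174.
p*_A / p*_B = 0.5793/0.6174 = 0.9383.

0.94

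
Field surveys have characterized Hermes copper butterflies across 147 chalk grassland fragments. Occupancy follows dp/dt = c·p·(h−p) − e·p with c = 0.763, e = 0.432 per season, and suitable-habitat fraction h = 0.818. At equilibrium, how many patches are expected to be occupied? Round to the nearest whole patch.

37

p* = h − e/c = 0.818 − 0.5662 = 0.2518.
Expected occupied patches = N × p* = 147 × 0.2518 = 37.02 ≈ 37.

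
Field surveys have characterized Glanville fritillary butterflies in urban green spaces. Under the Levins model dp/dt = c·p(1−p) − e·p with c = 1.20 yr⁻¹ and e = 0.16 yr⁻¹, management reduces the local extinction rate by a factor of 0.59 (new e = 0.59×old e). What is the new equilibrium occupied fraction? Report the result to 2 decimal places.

Before: p* = 1 − 0.16/1.20 = 0.8667.
After the change, c = 1.2, e = 0.0944, so p* = 1 − 0.0944/1.2 = 0.9213.

0.92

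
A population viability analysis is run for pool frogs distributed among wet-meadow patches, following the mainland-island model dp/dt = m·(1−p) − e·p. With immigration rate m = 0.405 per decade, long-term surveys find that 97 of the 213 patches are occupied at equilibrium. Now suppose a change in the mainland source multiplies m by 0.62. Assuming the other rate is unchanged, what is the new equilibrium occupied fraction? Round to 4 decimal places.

0.3414

Observed p* = 97/213 = 0.45540.
Balance m(1−p*) = e·p* gives e = m(1−p*)/p* = 0.405×0.54460/0.45540 = 0.48433.
New p* = m/(m+e) = 0.25110/(0.25110+0.48433) = 0.34143.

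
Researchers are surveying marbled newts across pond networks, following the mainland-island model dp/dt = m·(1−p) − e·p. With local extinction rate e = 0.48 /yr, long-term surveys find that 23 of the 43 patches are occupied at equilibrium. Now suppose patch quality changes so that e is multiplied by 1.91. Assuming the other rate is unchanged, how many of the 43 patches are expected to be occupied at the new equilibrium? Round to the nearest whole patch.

Observed p* = 23/43 = 0.53488.
Balance m(1−p*) = e·p* gives m = e·p*/(1−p*) = 0.48×0.53488/0.46512 = 0.55199.
New p* = m/(m+e) = 0.55199/(0.55199+0.91680) = 0.37581.
Expected occupied = 43 × 0.37581 = 16.16 ≈ 16.

16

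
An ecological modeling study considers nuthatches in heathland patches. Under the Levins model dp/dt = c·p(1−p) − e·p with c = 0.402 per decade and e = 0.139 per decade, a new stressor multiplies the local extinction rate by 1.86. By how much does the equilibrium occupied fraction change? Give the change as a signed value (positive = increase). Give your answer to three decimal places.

-0.297

Before: p* = 1 − 0.139/0.402 = 0.6542.
After the change, c = 0.402, e = 0.25854, so p* = 1 − 0.25854/0.402 = 0.3569.
Δp* = 0.3569 − 0.6542 = -0.2974.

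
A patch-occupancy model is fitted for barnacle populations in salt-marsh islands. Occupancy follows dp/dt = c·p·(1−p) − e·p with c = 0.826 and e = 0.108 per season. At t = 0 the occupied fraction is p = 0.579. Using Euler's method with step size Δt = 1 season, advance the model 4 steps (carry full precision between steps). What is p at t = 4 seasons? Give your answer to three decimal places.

Update rule: p ← p + [c·p·(1−p) − e·p]·Δt with Δt = 1.
p: 0.57900 → 0.71781  (Δp = +0.13881)
p: 0.71781 → 0.80760  (Δp = +0.08979)
p: 0.80760 → 0.84873  (Δp = +0.04112)
p: 0.84873 → 0.86311  (Δp = +0.01439)

0.863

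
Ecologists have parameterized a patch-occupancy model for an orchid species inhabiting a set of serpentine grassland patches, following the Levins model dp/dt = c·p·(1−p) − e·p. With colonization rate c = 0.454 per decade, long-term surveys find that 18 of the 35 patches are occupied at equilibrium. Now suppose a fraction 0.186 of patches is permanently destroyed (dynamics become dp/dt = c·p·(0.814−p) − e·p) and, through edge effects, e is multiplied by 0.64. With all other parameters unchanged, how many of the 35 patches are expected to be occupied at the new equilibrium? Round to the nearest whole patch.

18

Observed p* = 18/35 = 0.51429.
Balance c(1−p*) = e gives e = 0.454×(1 − 0.51429) = 0.22051.
New p* = 0.814 − e/c = 0.814 − 0.14113/0.45400 = 0.50314.
Expected occupied = 35 × 0.50314 = 17.61 ≈ 18.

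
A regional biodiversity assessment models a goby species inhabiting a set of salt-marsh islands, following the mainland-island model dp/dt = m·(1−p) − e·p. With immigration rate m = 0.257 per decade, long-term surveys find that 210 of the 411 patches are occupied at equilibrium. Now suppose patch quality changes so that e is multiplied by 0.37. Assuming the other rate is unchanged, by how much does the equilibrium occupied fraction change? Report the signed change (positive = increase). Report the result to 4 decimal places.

0.2275

Observed p* = 210/411 = 0.51095.
Balance m(1−p*) = e·p* gives e = m(1−p*)/p* = 0.257×0.48905/0.51095 = 0.24598.
New p* = m/(m+e) = 0.25700/(0.25700+0.09101) = 0.73848.
Δp* = 0.73848 − 0.51095 = +0.22753.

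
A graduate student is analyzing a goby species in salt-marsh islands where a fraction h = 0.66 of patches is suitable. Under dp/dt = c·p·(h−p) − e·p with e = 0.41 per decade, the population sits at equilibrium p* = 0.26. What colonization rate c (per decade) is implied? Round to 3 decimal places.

1.025

At equilibrium c(h−p*) = e, so c = e/(h−p*).
c = 0.41/(0.66 − 0.26) = 0.41/0.4000 = 1.0250.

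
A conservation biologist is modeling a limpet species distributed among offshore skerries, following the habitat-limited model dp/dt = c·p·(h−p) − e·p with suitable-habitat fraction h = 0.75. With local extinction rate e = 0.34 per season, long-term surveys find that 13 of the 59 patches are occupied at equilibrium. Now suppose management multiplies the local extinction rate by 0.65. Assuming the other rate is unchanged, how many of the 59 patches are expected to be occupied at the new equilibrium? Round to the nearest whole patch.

Observed p* = 13/59 = 0.22034.
Balance c(h−p*) = e gives c = e/(0.75 − 0.22034) = 0.34/0.52966 = 0.64192.
New p* = 0.75 − e/c = 0.75 − 0.22100/0.64192 = 0.40572.
Expected occupied = 59 × 0.40572 = 23.94 ≈ 24.

24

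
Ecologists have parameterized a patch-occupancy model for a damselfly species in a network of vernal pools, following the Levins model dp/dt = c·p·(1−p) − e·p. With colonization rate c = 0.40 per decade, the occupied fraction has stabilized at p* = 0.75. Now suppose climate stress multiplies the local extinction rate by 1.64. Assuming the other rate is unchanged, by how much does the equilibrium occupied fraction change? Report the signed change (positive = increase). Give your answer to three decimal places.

-0.160

Balance c(1−p*) = e gives e = 0.40×(1 − 0.75000) = 0.10000.
New p* = 1 − e/c = 1 − 0.16400/0.40000 = 0.59000.
Δp* = 0.59000 − 0.75000 = -0.16000.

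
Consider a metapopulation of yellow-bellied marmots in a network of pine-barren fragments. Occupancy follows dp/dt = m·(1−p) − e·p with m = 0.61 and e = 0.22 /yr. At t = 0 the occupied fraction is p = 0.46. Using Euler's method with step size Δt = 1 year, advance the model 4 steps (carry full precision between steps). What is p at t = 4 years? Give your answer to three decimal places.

Update rule: p ← p + [m·(1−p) − e·p]·Δt with Δt = 1.
p: 0.46000 → 0.68820  (Δp = +0.22820)
p: 0.68820 → 0.72699  (Δp = +0.03879)
p: 0.72699 → 0.73359  (Δp = +0.00659)
p: 0.73359 → 0.73471  (Δp = +0.00112)

0.735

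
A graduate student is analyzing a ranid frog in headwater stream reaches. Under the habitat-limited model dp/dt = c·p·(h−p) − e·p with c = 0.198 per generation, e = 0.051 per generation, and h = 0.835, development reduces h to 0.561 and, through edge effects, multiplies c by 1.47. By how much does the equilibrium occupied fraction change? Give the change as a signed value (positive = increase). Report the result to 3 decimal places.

Before: p* = h − e/c = 0.835 − 0.051/0.198 = 0.835 − 0.2576 = 0.5774.
After: c = 0.29106, e = 0.051, h = 0.561; p* = 0.561 − 0.051/0.29106 = 0.3858.
Δp* = 0.3858 − 0.5774 = -0.1916.

-0.192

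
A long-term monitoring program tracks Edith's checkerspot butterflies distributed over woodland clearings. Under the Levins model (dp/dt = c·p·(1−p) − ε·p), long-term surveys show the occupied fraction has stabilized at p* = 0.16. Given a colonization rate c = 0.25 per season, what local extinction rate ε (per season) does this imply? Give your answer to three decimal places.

At equilibrium c(1−p*) = ε.
ε = 0.25 × (1 − 0.16) = 0.25 × 0.8400 = 0.2100.

0.210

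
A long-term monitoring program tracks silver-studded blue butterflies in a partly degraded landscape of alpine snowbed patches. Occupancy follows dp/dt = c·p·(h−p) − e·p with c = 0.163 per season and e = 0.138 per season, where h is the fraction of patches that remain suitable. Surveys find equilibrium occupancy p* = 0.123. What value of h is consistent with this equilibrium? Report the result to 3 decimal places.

At equilibrium c(h−p*) = e, so h = p* + e/c.
h = 0.123 + 0.138/0.163 = 0.123 + 0.8466 = 0.9696.

0.970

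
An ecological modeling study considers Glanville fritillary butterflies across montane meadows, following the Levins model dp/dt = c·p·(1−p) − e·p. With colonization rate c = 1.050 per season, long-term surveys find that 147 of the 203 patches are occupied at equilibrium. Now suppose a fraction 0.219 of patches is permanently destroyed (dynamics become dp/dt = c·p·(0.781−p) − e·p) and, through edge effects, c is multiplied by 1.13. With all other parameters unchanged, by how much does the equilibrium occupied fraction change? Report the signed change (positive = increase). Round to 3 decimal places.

Observed p* = 147/203 = 0.72414.
Balance c(1−p*) = e gives e = 1.050×(1 − 0.72414) = 0.28965.
New p* = 0.781 − e/c = 0.781 − 0.28965/1.18650 = 0.53688.
Δp* = 0.53688 − 0.72414 = -0.18726.

-0.187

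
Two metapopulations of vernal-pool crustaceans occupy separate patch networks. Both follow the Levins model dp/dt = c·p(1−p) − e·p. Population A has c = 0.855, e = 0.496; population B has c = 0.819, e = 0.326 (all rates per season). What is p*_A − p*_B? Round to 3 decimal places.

A: p*_A = 1 − 0.496/0.855 = 0.4199.
B: p*_B = 1 − 0.326/0.819 = 0.6020.
p*_A − p*_B = 0.4199 − 0.6020 = -0.1821.

-0.182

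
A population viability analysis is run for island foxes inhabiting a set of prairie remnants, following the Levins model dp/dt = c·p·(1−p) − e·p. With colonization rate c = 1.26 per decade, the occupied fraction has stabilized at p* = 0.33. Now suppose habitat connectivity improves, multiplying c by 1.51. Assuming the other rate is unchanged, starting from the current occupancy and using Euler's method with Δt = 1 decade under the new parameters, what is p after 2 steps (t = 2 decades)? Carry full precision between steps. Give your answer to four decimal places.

Balance c(1−p*) = e gives e = 1.26×(1 − 0.33000) = 0.84420.
Starting from p₀ = 0.33000; update p ← p + (dp/dt)·Δt with the new parameters.
step 1: Δp = +0.14208, p = 0.47208
step 2: Δp = +0.07564, p = 0.54772

0.5477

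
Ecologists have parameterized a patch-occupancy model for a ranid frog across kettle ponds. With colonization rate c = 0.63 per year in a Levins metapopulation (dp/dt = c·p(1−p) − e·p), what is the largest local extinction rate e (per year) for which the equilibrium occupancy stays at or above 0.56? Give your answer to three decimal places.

1 − e/c ≥ 0.56 ⇒ e ≤ c(1 − 0.56) = 0.63 × 0.4400.
e_max = 0.2772.

0.277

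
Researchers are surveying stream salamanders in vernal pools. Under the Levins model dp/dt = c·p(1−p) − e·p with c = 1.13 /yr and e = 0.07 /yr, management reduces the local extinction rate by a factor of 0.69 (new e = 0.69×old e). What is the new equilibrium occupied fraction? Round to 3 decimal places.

Before: p* = 1 − 0.07/1.13 = 0.9381.
After the change, c = 1.13, e = 0.0483, so p* = 1 − 0.0483/1.13 = 0.9573.

0.957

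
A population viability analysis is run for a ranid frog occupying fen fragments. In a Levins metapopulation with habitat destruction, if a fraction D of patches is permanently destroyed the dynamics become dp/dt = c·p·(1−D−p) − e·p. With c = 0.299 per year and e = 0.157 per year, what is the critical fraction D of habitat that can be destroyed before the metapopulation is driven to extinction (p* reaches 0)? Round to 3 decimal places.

0.475

The nontrivial equilibrium is p* = (1−D) − e/c; extinction occurs when this hits zero.
So D_crit = 1 − e/c = 1 − 0.157/0.299 = 1 − 0.5251 = 0.4749.
Note this equals the original equilibrium occupancy — the Levins extinction-debt result.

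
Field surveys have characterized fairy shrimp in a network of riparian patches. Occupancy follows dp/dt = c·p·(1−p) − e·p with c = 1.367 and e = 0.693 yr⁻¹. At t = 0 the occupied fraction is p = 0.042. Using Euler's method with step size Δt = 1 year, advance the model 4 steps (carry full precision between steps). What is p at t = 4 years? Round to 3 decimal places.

Update rule: p ← p + [c·p·(1−p) − e·p]·Δt with Δt = 1.
p: 0.04200 → 0.06790  (Δp = +0.02590)
p: 0.06790 → 0.10736  (Δp = +0.03946)
p: 0.10736 → 0.16396  (Δp = +0.05660)
p: 0.16396 → 0.23772  (Δp = +0.07376)

0.238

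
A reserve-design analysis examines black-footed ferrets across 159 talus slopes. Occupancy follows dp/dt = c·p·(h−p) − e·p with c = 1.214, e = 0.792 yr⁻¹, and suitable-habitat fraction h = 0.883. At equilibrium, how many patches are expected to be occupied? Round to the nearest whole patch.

p* = h − e/c = 0.883 − 0.6524 = 0.2306.
Expected occupied patches = N × p* = 159 × 0.2306 = 36.67 ≈ 37.

37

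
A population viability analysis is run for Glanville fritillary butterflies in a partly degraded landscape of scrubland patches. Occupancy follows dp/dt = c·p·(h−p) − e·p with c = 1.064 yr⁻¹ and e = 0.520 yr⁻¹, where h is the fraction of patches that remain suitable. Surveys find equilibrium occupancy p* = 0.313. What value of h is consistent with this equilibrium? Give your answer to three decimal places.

At equilibrium c(h−p*) = e, so h = p* + e/c.
h = 0.313 + 0.520/1.064 = 0.313 + 0.4887 = 0.8017.

0.802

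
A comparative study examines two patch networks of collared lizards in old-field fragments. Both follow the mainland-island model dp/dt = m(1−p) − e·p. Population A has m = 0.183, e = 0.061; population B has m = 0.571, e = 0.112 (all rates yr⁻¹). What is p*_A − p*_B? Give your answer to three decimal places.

-0.086

A: p*_A = m/(m+e) = 0.183/0.2440 = 0.7500.
B: p*_B = 0.571/0.6830 = 0.8360.
p*_A − p*_B = 0.7500 − 0.8360 = -0.0860.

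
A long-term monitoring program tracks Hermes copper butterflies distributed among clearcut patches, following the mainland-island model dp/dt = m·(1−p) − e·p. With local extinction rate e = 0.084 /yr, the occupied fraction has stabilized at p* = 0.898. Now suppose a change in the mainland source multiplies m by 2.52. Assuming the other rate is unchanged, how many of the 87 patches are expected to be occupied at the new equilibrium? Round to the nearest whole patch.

83

Balance m(1−p*) = e·p* gives m = e·p*/(1−p*) = 0.084×0.89800/0.10200 = 0.73953.
New p* = m/(m+e) = 1.86362/(1.86362+0.08400) = 0.95687.
Expected occupied = 87 × 0.95687 = 83.25 ≈ 83.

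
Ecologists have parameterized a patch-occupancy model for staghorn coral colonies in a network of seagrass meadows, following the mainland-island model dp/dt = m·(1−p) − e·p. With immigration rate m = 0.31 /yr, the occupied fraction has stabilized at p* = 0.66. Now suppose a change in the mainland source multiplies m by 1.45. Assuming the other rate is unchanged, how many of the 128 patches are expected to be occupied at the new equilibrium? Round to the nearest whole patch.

Balance m(1−p*) = e·p* gives e = m(1−p*)/p* = 0.31×0.34000/0.66000 = 0.15970.
New p* = m/(m+e) = 0.44950/(0.44950+0.15970) = 0.73785.
Expected occupied = 128 × 0.73785 = 94.44 ≈ 94.

94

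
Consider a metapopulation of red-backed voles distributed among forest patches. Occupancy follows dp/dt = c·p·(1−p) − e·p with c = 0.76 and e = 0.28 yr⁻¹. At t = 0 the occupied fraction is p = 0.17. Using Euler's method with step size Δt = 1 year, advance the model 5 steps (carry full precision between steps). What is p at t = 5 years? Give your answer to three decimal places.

0.511

Update rule: p ← p + [c·p·(1−p) − e·p]·Δt with Δt = 1.
p: 0.17000 → 0.22964  (Δp = +0.05964)
p: 0.22964 → 0.29978  (Δp = +0.07015)
p: 0.29978 → 0.37538  (Δp = +0.07559)
p: 0.37538 → 0.44847  (Δp = +0.07309)
p: 0.44847 → 0.51088  (Δp = +0.06241)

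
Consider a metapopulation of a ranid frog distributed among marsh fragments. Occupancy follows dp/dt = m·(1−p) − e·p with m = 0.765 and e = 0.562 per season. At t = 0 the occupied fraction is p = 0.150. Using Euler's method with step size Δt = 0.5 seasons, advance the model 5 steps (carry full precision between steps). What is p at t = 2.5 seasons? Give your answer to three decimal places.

Update rule: p ← p + [m·(1−p) − e·p]·Δt with Δt = 0.5.
step 1: Δp = +0.28297, p = 0.43297
step 2: Δp = +0.09522, p = 0.52820
step 3: Δp = +0.03204, p = 0.56024
step 4: Δp = +0.01078, p = 0.57102
step 5: Δp = +0.00363, p = 0.57465

0.575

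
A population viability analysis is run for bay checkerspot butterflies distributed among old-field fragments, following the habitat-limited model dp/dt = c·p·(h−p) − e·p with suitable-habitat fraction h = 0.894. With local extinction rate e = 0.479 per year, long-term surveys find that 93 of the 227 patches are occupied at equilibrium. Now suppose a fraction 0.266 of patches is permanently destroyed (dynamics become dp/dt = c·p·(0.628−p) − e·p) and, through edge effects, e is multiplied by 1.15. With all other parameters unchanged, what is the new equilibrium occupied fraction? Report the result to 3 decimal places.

Observed p* = 93/227 = 0.40969.
Balance c(h−p*) = e gives c = e/(0.894 − 0.40969) = 0.479/0.48431 = 0.98904.
New p* = 0.628 − e/c = 0.628 − 0.55085/0.98904 = 0.07105.

0.071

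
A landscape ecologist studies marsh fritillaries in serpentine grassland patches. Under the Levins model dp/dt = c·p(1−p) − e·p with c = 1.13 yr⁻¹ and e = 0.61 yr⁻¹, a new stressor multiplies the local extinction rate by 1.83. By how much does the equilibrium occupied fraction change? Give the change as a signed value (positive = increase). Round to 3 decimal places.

-0.448

Before: p* = 1 − 0.61/1.13 = 0.4602.
After the change, c = 1.13, e = 1.1163, so p* = 1 − 1.1163/1.13 = 0.0121.
Δp* = 0.0121 − 0.4602 = -0.4481.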